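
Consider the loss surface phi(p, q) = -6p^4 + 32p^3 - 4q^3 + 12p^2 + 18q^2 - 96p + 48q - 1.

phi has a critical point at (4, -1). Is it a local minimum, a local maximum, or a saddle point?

saddle point

The mixed partial ∂²phi/∂p∂q is 0, so the Hessian at any point is diag(phi_pp, phi_qq) = diag(24(-3p^2 + 8p + 1), 12(-2q + 3)).
At (4, -1): H = diag(-360, 60).
The eigenvalues have opposite signs, so H is indefinite: a saddle point.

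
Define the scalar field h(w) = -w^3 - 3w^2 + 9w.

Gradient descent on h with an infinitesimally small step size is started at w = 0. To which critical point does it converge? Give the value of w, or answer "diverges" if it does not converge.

h'(w) = -3(w - 1)(w + 3), so h'(0) = 9.
Gradient descent moves in the -h' direction, i.e. w is decreasing.
The nearest critical point in that direction is w = -3, where h'' = 12 > 0 (a local minimum). The iterate converges there.

-3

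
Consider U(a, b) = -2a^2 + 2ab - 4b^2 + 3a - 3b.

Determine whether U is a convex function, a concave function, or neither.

concave

U is quadratic, so its Hessian is the constant matrix H = [[-4, 2], [2, -8]].
det(H) = 28, tr(H) = -12.
det(H) > 0 and tr(H) < 0, so H is negative definite everywhere: concave.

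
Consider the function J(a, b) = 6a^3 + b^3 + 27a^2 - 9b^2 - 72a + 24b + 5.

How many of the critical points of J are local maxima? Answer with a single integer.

1

J separates as a function of a plus a function of b, so ∇J=0 decouples.
∂J/∂a = 18(a - 1)(a + 4) = 0 at a ∈ {-4, 1}; ∂J/∂b = 3(b - 4)(b - 2) = 0 at b ∈ {2, 4}.
The Hessian is diagonal: diag(J_aa, J_bb). Second derivatives: J_aa(-4)=-90, J_aa(1)=90; J_bb(2)=-6, J_bb(4)=6.
Local maxima occur where both diagonal entries negative: (-4, 2). Count: 1.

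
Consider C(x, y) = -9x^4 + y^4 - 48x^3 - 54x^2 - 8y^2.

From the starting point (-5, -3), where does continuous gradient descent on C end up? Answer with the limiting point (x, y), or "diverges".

C is separable, so gradient descent decouples: x follows -∂C/∂x, y follows -∂C/∂y.
∂C/∂x = -36x(x + 1)(x + 3); at x=-5 this is 1440, so x decreases.
∂C/∂y = 4y(y - 2)(y + 2); at y=-3 this is -60, so y increases.
The x-coordinate has no critical point in that direction and runs off to infinity.

diverges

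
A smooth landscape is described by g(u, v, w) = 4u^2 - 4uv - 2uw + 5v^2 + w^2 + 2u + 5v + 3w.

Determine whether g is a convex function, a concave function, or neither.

g is quadratic, so its Hessian is the constant matrix H = [[8, -4, -2], [-4, 10, 0], [-2, 0, 2]].
Leading principal minors: 8, 64, 88.
All positive ⇒ H ≻ 0 ⇒ convex.

convex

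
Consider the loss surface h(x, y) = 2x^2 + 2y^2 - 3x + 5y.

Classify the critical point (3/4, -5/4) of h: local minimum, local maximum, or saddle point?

The Hessian of h is constant: H = [[4, 0], [0, 4]].
det(H) = 4·4 − 0² = 16.
det(H) > 0 and tr(H) = 8 > 0, so H is positive definite and the point is a local minimum.

local minimum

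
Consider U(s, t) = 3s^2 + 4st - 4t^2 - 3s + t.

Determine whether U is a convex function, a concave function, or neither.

U is quadratic, so its Hessian is the constant matrix H = [[6, 4], [4, -8]].
det(H) = -64, tr(H) = -2.
det(H) < 0, so H is indefinite: neither convex nor concave.

neither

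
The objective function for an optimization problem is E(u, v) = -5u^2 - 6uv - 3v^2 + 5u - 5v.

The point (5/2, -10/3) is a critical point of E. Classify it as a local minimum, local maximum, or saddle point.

The Hessian of E is constant: H = [[-10, -6], [-6, -6]].
det(H) = (-10)·(-6) − (-6)² = 24.
det(H) > 0 and tr(H) = -16 < 0, so H is negative definite and the point is a local maximum.

local maximum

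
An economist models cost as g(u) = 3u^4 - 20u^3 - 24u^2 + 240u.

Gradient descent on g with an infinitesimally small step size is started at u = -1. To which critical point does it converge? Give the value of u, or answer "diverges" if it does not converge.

g'(u) = 12(u - 5)(u - 2)(u + 2), so g'(-1) = 216.
Gradient descent moves in the -g' direction, i.e. u is decreasing.
The nearest critical point in that direction is u = -2, where g'' = 336 > 0 (a local minimum). The iterate converges there.

-2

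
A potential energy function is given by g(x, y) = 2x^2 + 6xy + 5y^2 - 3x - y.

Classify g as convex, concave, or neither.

g is quadratic, so its Hessian is the constant matrix H = [[4, 6], [6, 10]].
det(H) = 4, tr(H) = 14.
det(H) > 0 and tr(H) > 0, so H is positive definite everywhere: convex.

convex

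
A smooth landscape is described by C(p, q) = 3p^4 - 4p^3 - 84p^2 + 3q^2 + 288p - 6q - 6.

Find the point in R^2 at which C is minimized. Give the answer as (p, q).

C(p,q) separates as A(p) + B(q) − 6, so its minimum is min A + min B − 6.
A'(p) = 12(p - 3)(p - 2)(p + 4) vanishes at p ∈ {-4, 2, 3}; B'(q) = 6q - 6 vanishes at q ∈ {1}.
Local minima of A (where A''>0): A(-4)=-1472, A(3)=243. Local minima of B: B(1)=-3.
So the global minimum of C is A(-4) + B(1) − 6 = -1472 − 3 − 6 = -1481, attained at (-4, 1).

(-4, 1)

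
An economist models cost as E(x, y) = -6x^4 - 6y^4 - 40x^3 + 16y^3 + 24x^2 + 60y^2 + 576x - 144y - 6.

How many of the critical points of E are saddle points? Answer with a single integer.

E separates as a function of x plus a function of y, so ∇E=0 decouples.
∂E/∂x = -24(x - 2)(x + 3)(x + 4) = 0 at x ∈ {-4, -3, 2}; ∂E/∂y = -24(y - 3)(y - 1)(y + 2) = 0 at y ∈ {-2, 1, 3}.
The Hessian is diagonal: diag(E_xx, E_yy). Second derivatives: E_xx(-4)=-144, E_xx(-3)=120, E_xx(2)=-720; E_yy(-2)=-360, E_yy(1)=144, E_yy(3)=-240.
Saddle points occur where the two diagonal entries have opposite signs: (-4, 1), (-3, -2), (-3, 3), (2, 1). Count: 4.

4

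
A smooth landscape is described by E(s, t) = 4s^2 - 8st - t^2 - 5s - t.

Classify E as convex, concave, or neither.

neither

E is quadratic, so its Hessian is the constant matrix H = [[8, -8], [-8, -2]].
det(H) = -80, tr(H) = 6.
det(H) < 0, so H is indefinite: neither convex nor concave.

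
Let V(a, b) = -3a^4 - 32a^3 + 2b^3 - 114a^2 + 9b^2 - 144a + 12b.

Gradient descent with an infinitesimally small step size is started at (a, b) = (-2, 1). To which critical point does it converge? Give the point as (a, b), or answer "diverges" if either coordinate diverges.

V is separable, so gradient descent decouples: a follows -∂V/∂a, b follows -∂V/∂b.
∂V/∂a = -12(a + 1)(a + 3)(a + 4); at a=-2 this is 24, so a decreases.
∂V/∂b = 6(b + 1)(b + 2); at b=1 this is 36, so b decreases.
a converges to its nearest critical value -3 (a local min of the a-part); b converges to -1. The iterate converges to (-3, -1).

(-3, -1)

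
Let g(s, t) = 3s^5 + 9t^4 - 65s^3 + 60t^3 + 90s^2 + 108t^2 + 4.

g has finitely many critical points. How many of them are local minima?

4

g separates as a function of s plus a function of t, so ∇g=0 decouples.
∂g/∂s = 15s(s - 3)(s - 1)(s + 4) = 0 at s ∈ {-4, 0, 1, 3}; ∂g/∂t = 36t(t + 2)(t + 3) = 0 at t ∈ {-3, -2, 0}.
The Hessian is diagonal: diag(g_ss, g_tt). Second derivatives: g_ss(-4)=-2100, g_ss(0)=180, g_ss(1)=-150, g_ss(3)=630; g_tt(-3)=108, g_tt(-2)=-72, g_tt(0)=216.
Local minima occur where both diagonal entries positive: (0, -3), (0, 0), (3, -3), (3, 0). Count: 4.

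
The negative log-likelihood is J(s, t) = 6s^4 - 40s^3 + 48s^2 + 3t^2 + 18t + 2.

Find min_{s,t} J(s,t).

J(s,t) separates as P(s) + Q(t) + 2, so its minimum is min P + min Q + 2.
P'(s) = 24s(s - 4)(s - 1) vanishes at s ∈ {0, 1, 4}; Q'(t) = 6(t + 3) vanishes at t ∈ {-3}.
Local minima of P (where P''>0): P(0)=0, P(4)=-256. Local minima of Q: Q(-3)=-27.
So the global minimum of J is P(4) + Q(-3) + 2 = -256 − 27 + 2 = -281, attained at (4, -3).

-281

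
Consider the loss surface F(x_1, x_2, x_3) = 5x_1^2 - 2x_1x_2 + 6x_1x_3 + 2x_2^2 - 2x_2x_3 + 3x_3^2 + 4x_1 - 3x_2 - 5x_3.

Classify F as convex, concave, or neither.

F is quadratic, so its Hessian is the constant matrix H = [[10, -2, 6], [-2, 4, -2], [6, -2, 6]].
Leading principal minors: 10, 36, 80.
All positive ⇒ H ≻ 0 ⇒ convex.

convex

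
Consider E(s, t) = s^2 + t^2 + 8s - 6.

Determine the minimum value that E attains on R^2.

-22

E(s,t) separates as P(s) + Q(t) − 6, so its minimum is min P + min Q − 6.
P'(s) = 2s + 8 vanishes at s ∈ {-4}; Q'(t) = 2t vanishes at t ∈ {0}.
Local minima of P (where P''>0): P(-4)=-16. Local minima of Q: Q(0)=0.
So the global minimum of E is P(-4) + Q(0) − 6 = -16 + 0 − 6 = -22, attained at (-4, 0).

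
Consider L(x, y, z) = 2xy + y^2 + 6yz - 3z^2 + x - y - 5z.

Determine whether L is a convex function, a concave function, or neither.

L is quadratic, so its Hessian is the constant matrix H = [[0, 2, 0], [2, 2, 6], [0, 6, -6]].
Leading principal minors: 0, -4, 24.
Neither pattern holds ⇒ H is indefinite ⇒ neither convex nor concave.

neither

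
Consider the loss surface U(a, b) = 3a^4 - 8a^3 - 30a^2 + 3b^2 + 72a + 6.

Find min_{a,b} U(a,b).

U(a,b) separates as P(a) + Q(b) + 6, so its minimum is min P + min Q + 6.
P'(a) = 12(a - 3)(a - 1)(a + 2) vanishes at a ∈ {-2, 1, 3}; Q'(b) = 6b vanishes at b ∈ {0}.
Local minima of P (where P''>0): P(-2)=-152, P(3)=-27. Local minima of Q: Q(0)=0.
So the global minimum of U is P(-2) + Q(0) + 6 = -152 + 0 + 6 = -146, attained at (-2, 0).

-146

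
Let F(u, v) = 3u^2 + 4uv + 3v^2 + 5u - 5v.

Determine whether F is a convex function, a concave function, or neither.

F is quadratic, so its Hessian is the constant matrix H = [[6, 4], [4, 6]].
det(H) = 20, tr(H) = 12.
det(H) > 0 and tr(H) > 0, so H is positive definite everywhere: convex.

convex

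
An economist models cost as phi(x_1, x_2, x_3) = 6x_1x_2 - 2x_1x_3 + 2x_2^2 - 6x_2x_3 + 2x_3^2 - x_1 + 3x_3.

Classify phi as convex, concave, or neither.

neither

phi is quadratic, so its Hessian is the constant matrix H = [[0, 6, -2], [6, 4, -6], [-2, -6, 4]].
Leading principal minors: 0, -36, -16.
Neither pattern holds ⇒ H is indefinite ⇒ neither convex nor concave.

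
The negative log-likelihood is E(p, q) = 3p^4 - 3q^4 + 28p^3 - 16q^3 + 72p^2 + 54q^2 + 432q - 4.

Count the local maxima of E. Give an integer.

2

E separates as a function of p plus a function of q, so ∇E=0 decouples.
∂E/∂p = 12p(p + 3)(p + 4) = 0 at p ∈ {-4, -3, 0}; ∂E/∂q = -12(q - 3)(q + 3)(q + 4) = 0 at q ∈ {-4, -3, 3}.
The Hessian is diagonal: diag(E_pp, E_qq). Second derivatives: E_pp(-4)=48, E_pp(-3)=-36, E_pp(0)=144; E_qq(-4)=-84, E_qq(-3)=72, E_qq(3)=-504.
Local maxima occur where both diagonal entries negative: (-3, -4), (-3, 3). Count: 2.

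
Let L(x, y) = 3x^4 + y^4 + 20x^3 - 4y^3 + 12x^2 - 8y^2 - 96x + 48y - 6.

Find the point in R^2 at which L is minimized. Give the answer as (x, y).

(1, -2)

L(x,y) separates as P(x) + Q(y) − 6, so its minimum is min P + min Q − 6.
P'(x) = 12(x - 1)(x + 2)(x + 4) vanishes at x ∈ {-4, -2, 1}; Q'(y) = 4(y - 3)(y - 2)(y + 2) vanishes at y ∈ {-2, 2, 3}.
Local minima of P (where P''>0): P(-4)=64, P(1)=-61. Local minima of Q: Q(-2)=-80, Q(3)=45.
So the global minimum of L is P(1) + Q(-2) − 6 = -61 − 80 − 6 = -147, attained at (1, -2).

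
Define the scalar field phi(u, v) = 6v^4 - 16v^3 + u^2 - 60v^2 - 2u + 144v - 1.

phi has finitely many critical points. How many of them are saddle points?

phi separates as a function of u plus a function of v, so ∇phi=0 decouples.
∂phi/∂u = 2(u - 1) = 0 at u ∈ {1}; ∂phi/∂v = 24(v - 3)(v - 1)(v + 2) = 0 at v ∈ {-2, 1, 3}.
The Hessian is diagonal: diag(phi_uu, phi_vv). Second derivatives: phi_uu(1)=2; phi_vv(-2)=360, phi_vv(1)=-144, phi_vv(3)=240.
Saddle points occur where the two diagonal entries have opposite signs: (1, 1). Count: 1.

1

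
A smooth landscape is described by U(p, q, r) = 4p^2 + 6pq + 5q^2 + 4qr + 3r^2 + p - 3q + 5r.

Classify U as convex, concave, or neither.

U is quadratic, so its Hessian is the constant matrix H = [[8, 6, 0], [6, 10, 4], [0, 4, 6]].
Leading principal minors: 8, 44, 136.
All positive ⇒ H ≻ 0 ⇒ convex.

convex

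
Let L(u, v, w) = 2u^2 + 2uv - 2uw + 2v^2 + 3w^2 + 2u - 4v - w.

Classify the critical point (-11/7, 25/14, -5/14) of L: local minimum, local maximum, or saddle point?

local minimum

The Hessian is constant: H = [[4, 2, -2], [2, 4, 0], [-2, 0, 6]].
Leading principal minors: Δ₁ = 4, Δ₂ = 12, Δ₃ = 56.
All leading minors are positive, so H is positive definite: a local minimum.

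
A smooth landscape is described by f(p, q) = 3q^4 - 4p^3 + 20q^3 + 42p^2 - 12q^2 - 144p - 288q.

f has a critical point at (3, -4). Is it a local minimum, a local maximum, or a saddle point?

local minimum

The mixed partial ∂²f/∂p∂q is 0, so the Hessian at any point is diag(f_pp, f_qq) = diag(12(-2p + 7), 12(3q^2 + 10q - 2)).
At (3, -4): H = diag(12, 72).
Both eigenvalues are positive, so H is positive definite: a local minimum.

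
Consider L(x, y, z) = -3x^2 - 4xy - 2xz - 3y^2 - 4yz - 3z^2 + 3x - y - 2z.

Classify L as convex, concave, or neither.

L is quadratic, so its Hessian is the constant matrix H = [[-6, -4, -2], [-4, -6, -4], [-2, -4, -6]].
Leading principal minors: -6, 20, -64.
Signs alternate −, +, − ⇒ H ≺ 0 ⇒ concave.

concave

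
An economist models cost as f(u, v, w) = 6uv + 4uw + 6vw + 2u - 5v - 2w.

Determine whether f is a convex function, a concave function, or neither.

neither

f is quadratic, so its Hessian is the constant matrix H = [[0, 6, 4], [6, 0, 6], [4, 6, 0]].
Leading principal minors: 0, -36, 288.
Neither pattern holds ⇒ H is indefinite ⇒ neither convex nor concave.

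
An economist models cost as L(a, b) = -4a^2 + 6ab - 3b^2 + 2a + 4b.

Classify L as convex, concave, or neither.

L is quadratic, so its Hessian is the constant matrix H = [[-8, 6], [6, -6]].
det(H) = 12, tr(H) = -14.
det(H) > 0 and tr(H) < 0, so H is negative definite everywhere: concave.

concave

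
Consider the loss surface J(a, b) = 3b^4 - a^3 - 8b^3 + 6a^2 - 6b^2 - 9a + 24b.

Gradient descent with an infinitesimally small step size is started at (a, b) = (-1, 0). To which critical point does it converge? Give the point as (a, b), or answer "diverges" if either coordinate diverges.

J is separable, so gradient descent decouples: a follows -∂J/∂a, b follows -∂J/∂b.
∂J/∂a = -3(a - 3)(a - 1); at a=-1 this is -24, so a increases.
∂J/∂b = 12(b - 2)(b - 1)(b + 1); at b=0 this is 24, so b decreases.
a converges to its nearest critical value 1 (a local min of the a-part); b converges to -1. The iterate converges to (1, -1).

(1, -1)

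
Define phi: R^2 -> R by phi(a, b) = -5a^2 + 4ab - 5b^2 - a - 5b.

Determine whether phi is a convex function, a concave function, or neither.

concave

phi is quadratic, so its Hessian is the constant matrix H = [[-10, 4], [4, -10]].
det(H) = 84, tr(H) = -20.
det(H) > 0 and tr(H) < 0, so H is negative definite everywhere: concave.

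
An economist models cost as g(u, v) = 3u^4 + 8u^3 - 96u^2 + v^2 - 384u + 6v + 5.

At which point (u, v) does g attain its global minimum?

(4, -3)

g(u,v) separates as P(u) + Q(v) + 5, so its minimum is min P + min Q + 5.
P'(u) = 12(u - 4)(u + 2)(u + 4) vanishes at u ∈ {-4, -2, 4}; Q'(v) = 2v + 6 vanishes at v ∈ {-3}.
Local minima of P (where P''>0): P(-4)=256, P(4)=-1792. Local minima of Q: Q(-3)=-9.
So the global minimum of g is P(4) + Q(-3) + 5 = -1792 − 9 + 5 = -1796, attained at (4, -3).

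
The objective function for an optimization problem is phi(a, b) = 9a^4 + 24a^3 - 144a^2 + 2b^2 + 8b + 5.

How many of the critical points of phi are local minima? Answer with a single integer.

2

phi separates as a function of a plus a function of b, so ∇phi=0 decouples.
∂phi/∂a = 36a(a - 2)(a + 4) = 0 at a ∈ {-4, 0, 2}; ∂phi/∂b = 4(b + 2) = 0 at b ∈ {-2}.
The Hessian is diagonal: diag(phi_aa, phi_bb). Second derivatives: phi_aa(-4)=864, phi_aa(0)=-288, phi_aa(2)=432; phi_bb(-2)=4.
Local minima occur where both diagonal entries positive: (-4, -2), (2, -2). Count: 2.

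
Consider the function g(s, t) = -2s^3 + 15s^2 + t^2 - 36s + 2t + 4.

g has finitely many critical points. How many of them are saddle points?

g separates as a function of s plus a function of t, so ∇g=0 decouples.
∂g/∂s = -6(s - 3)(s - 2) = 0 at s ∈ {2, 3}; ∂g/∂t = 2(t + 1) = 0 at t ∈ {-1}.
The Hessian is diagonal: diag(g_ss, g_tt). Second derivatives: g_ss(2)=6, g_ss(3)=-6; g_tt(-1)=2.
Saddle points occur where the two diagonal entries have opposite signs: (3, -1). Count: 1.

1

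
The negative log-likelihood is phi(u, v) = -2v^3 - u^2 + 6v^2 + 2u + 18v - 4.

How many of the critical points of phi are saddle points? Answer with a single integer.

1

phi separates as a function of u plus a function of v, so ∇phi=0 decouples.
∂phi/∂u = -2(u - 1) = 0 at u ∈ {1}; ∂phi/∂v = -6(v - 3)(v + 1) = 0 at v ∈ {-1, 3}.
The Hessian is diagonal: diag(phi_uu, phi_vv). Second derivatives: phi_uu(1)=-2; phi_vv(-1)=24, phi_vv(3)=-24.
Saddle points occur where the two diagonal entries have opposite signs: (1, -1). Count: 1.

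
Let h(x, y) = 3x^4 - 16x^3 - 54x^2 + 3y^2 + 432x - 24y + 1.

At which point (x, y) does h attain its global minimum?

(-3, 4)

h(x,y) separates as P(x) + Q(y) + 1, so its minimum is min P + min Q + 1.
P'(x) = 12(x - 4)(x - 3)(x + 3) vanishes at x ∈ {-3, 3, 4}; Q'(y) = 6y - 24 vanishes at y ∈ {4}.
Local minima of P (where P''>0): P(-3)=-1107, P(4)=608. Local minima of Q: Q(4)=-48.
So the global minimum of h is P(-3) + Q(4) + 1 = -1107 − 48 + 1 = -1154, attained at (-3, 4).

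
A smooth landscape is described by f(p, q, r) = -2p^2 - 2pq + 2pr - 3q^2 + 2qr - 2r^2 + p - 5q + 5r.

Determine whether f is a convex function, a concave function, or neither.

f is quadratic, so its Hessian is the constant matrix H = [[-4, -2, 2], [-2, -6, 2], [2, 2, -4]].
Leading principal minors: -4, 20, -56.
Signs alternate −, +, − ⇒ H ≺ 0 ⇒ concave.

concave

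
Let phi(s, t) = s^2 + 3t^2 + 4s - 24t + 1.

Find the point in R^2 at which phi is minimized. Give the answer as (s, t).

(-2, 4)

phi(s,t) separates as P(s) + Q(t) + 1, so its minimum is min P + min Q + 1.
P'(s) = 2s + 4 vanishes at s ∈ {-2}; Q'(t) = 6(t - 4) vanishes at t ∈ {4}.
Local minima of P (where P''>0): P(-2)=-4. Local minima of Q: Q(4)=-48.
So the global minimum of phi is P(-2) + Q(4) + 1 = -4 − 48 + 1 = -51, attained at (-2, 4).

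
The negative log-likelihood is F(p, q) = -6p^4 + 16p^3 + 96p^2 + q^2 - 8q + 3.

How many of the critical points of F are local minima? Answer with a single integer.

1

F separates as a function of p plus a function of q, so ∇F=0 decouples.
∂F/∂p = -24p(p - 4)(p + 2) = 0 at p ∈ {-2, 0, 4}; ∂F/∂q = 2(q - 4) = 0 at q ∈ {4}.
The Hessian is diagonal: diag(F_pp, F_qq). Second derivatives: F_pp(-2)=-288, F_pp(0)=192, F_pp(4)=-576; F_qq(4)=2.
Local minima occur where both diagonal entries positive: (0, 4). Count: 1.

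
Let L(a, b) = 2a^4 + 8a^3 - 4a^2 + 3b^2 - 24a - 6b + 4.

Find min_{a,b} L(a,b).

L(a,b) separates as P(a) + Q(b) + 4, so its minimum is min P + min Q + 4.
P'(a) = 8(a - 1)(a + 1)(a + 3) vanishes at a ∈ {-3, -1, 1}; Q'(b) = 6b - 6 vanishes at b ∈ {1}.
Local minima of P (where P''>0): P(-3)=-18, P(1)=-18. Local minima of Q: Q(1)=-3.
So the global minimum of L is P(-3) + Q(1) + 4 = -18 − 3 + 4 = -17, attained at (-3, 1).

-17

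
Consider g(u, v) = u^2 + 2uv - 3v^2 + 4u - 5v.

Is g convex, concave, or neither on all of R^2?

g is quadratic, so its Hessian is the constant matrix H = [[2, 2], [2, -6]].
det(H) = -16, tr(H) = -4.
det(H) < 0, so H is indefinite: neither convex nor concave.

neither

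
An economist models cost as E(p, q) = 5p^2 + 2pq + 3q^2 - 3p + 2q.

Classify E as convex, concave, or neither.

E is quadratic, so its Hessian is the constant matrix H = [[10, 2], [2, 6]].
det(H) = 56, tr(H) = 16.
det(H) > 0 and tr(H) > 0, so H is positive definite everywhere: convex.

convex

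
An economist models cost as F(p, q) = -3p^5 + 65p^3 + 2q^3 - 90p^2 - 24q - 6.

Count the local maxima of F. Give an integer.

F separates as a function of p plus a function of q, so ∇F=0 decouples.
∂F/∂p = -15p(p - 3)(p - 1)(p + 4) = 0 at p ∈ {-4, 0, 1, 3}; ∂F/∂q = 6(q - 2)(q + 2) = 0 at q ∈ {-2, 2}.
The Hessian is diagonal: diag(F_pp, F_qq). Second derivatives: F_pp(-4)=2100, F_pp(0)=-180, F_pp(1)=150, F_pp(3)=-630; F_qq(-2)=-24, F_qq(2)=24.
Local maxima occur where both diagonal entries negative: (0, -2), (3, -2). Count: 2.

2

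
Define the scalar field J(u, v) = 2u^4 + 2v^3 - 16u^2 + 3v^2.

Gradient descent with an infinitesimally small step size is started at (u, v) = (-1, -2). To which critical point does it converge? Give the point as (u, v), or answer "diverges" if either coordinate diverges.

diverges

J is separable, so gradient descent decouples: u follows -∂J/∂u, v follows -∂J/∂v.
∂J/∂u = 8u(u - 2)(u + 2); at u=-1 this is 24, so u decreases.
∂J/∂v = 6v(v + 1); at v=-2 this is 12, so v decreases.
The v-coordinate has no critical point in that direction and runs off to infinity.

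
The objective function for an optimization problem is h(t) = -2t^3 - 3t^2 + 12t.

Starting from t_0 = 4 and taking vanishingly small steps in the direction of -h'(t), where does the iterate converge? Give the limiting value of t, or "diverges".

diverges

h'(t) = -6(t - 1)(t + 2), so h'(4) = -108.
Gradient descent moves in the -h' direction, i.e. t is increasing.
There is no critical point above t=4, and h' keeps the same sign, so the iterate runs off to +∞.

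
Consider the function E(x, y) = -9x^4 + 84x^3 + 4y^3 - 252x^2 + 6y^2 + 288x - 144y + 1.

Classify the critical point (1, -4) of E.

local maximum

The mixed partial ∂²E/∂x∂y is 0, so the Hessian at any point is diag(E_xx, E_yy) = diag(36(-3x^2 + 14x - 14), 12(2y + 1)).
At (1, -4): H = diag(-108, -84).
Both eigenvalues are negative, so H is negative definite: a local maximum.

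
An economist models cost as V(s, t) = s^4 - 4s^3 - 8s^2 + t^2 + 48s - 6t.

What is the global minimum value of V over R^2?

V(s,t) separates as P(s) + Q(t), so its minimum is min P + min Q.
P'(s) = 4(s - 3)(s - 2)(s + 2) vanishes at s ∈ {-2, 2, 3}; Q'(t) = 2(t - 3) vanishes at t ∈ {3}.
Local minima of P (where P''>0): P(-2)=-80, P(3)=45. Local minima of Q: Q(3)=-9.
So the global minimum of V is P(-2) + Q(3) = -80 − 9 = -89, attained at (-2, 3).

-89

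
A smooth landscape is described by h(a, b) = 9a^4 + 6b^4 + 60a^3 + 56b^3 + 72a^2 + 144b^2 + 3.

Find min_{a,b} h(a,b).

h(a,b) separates as P(a) + Q(b) + 3, so its minimum is min P + min Q + 3.
P'(a) = 36a(a + 1)(a + 4) vanishes at a ∈ {-4, -1, 0}; Q'(b) = 24b(b + 3)(b + 4) vanishes at b ∈ {-4, -3, 0}.
Local minima of P (where P''>0): P(-4)=-384, P(0)=0. Local minima of Q: Q(-4)=256, Q(0)=0.
So the global minimum of h is P(-4) + Q(0) + 3 = -384 + 0 + 3 = -381, attained at (-4, 0).

-381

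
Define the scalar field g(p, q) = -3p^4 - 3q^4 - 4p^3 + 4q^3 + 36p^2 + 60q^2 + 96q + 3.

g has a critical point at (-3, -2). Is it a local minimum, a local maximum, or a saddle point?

The mixed partial ∂²g/∂p∂q is 0, so the Hessian at any point is diag(g_pp, g_qq) = diag(12(-3p^2 - 2p + 6), 12(-3q^2 + 2q + 10)).
At (-3, -2): H = diag(-180, -72).
Both eigenvalues are negative, so H is negative definite: a local maximum.

local maximum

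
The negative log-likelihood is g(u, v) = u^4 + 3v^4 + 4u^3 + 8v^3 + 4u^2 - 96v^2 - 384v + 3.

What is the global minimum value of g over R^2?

g(u,v) separates as P(u) + Q(v) + 3, so its minimum is min P + min Q + 3.
P'(u) = 4u(u + 1)(u + 2) vanishes at u ∈ {-2, -1, 0}; Q'(v) = 12(v - 4)(v + 2)(v + 4) vanishes at v ∈ {-4, -2, 4}.
Local minima of P (where P''>0): P(-2)=0, P(0)=0. Local minima of Q: Q(-4)=256, Q(4)=-1792.
So the global minimum of g is P(-2) + Q(4) + 3 = 0 − 1792 + 3 = -1789, attained at (-2, 4).

-1789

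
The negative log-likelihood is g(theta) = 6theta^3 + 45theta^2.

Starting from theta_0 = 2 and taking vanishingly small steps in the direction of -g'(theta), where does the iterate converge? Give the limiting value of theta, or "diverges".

g'(theta) = 18theta(theta + 5), so g'(2) = 252.
Gradient descent moves in the -g' direction, i.e. theta is decreasing.
The nearest critical point in that direction is theta = 0, where g'' = 90 > 0 (a local minimum). The iterate converges there.

0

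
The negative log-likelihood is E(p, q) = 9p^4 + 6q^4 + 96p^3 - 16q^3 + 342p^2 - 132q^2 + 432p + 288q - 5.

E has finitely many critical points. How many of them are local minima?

4

E separates as a function of p plus a function of q, so ∇E=0 decouples.
∂E/∂p = 36(p + 1)(p + 3)(p + 4) = 0 at p ∈ {-4, -3, -1}; ∂E/∂q = 24(q - 4)(q - 1)(q + 3) = 0 at q ∈ {-3, 1, 4}.
The Hessian is diagonal: diag(E_pp, E_qq). Second derivatives: E_pp(-4)=108, E_pp(-3)=-72, E_pp(-1)=216; E_qq(-3)=672, E_qq(1)=-288, E_qq(4)=504.
Local minima occur where both diagonal entries positive: (-4, -3), (-4, 4), (-1, -3), (-1, 4). Count: 4.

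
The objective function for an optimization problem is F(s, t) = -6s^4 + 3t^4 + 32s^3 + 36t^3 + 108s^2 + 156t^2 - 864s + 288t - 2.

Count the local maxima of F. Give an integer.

2

F separates as a function of s plus a function of t, so ∇F=0 decouples.
∂F/∂s = -24(s - 4)(s - 3)(s + 3) = 0 at s ∈ {-3, 3, 4}; ∂F/∂t = 12(t + 2)(t + 3)(t + 4) = 0 at t ∈ {-4, -3, -2}.
The Hessian is diagonal: diag(F_ss, F_tt). Second derivatives: F_ss(-3)=-1008, F_ss(3)=144, F_ss(4)=-168; F_tt(-4)=24, F_tt(-3)=-12, F_tt(-2)=24.
Local maxima occur where both diagonal entries negative: (-3, -3), (4, -3). Count: 2.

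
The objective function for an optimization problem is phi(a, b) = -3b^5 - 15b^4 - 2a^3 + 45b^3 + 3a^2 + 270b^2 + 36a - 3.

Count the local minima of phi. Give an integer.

2

phi separates as a function of a plus a function of b, so ∇phi=0 decouples.
∂phi/∂a = -6(a - 3)(a + 2) = 0 at a ∈ {-2, 3}; ∂phi/∂b = -15b(b - 3)(b + 3)(b + 4) = 0 at b ∈ {-4, -3, 0, 3}.
The Hessian is diagonal: diag(phi_aa, phi_bb). Second derivatives: phi_aa(-2)=30, phi_aa(3)=-30; phi_bb(-4)=420, phi_bb(-3)=-270, phi_bb(0)=540, phi_bb(3)=-1890.
Local minima occur where both diagonal entries positive: (-2, -4), (-2, 0). Count: 2.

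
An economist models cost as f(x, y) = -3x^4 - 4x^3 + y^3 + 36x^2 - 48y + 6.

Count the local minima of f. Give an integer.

f separates as a function of x plus a function of y, so ∇f=0 decouples.
∂f/∂x = -12x(x - 2)(x + 3) = 0 at x ∈ {-3, 0, 2}; ∂f/∂y = 3(y - 4)(y + 4) = 0 at y ∈ {-4, 4}.
The Hessian is diagonal: diag(f_xx, f_yy). Second derivatives: f_xx(-3)=-180, f_xx(0)=72, f_xx(2)=-120; f_yy(-4)=-24, f_yy(4)=24.
Local minima occur where both diagonal entries positive: (0, 4). Count: 1.

1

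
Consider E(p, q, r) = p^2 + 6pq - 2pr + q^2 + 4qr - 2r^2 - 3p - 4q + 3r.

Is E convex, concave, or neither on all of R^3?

E is quadratic, so its Hessian is the constant matrix H = [[2, 6, -2], [6, 2, 4], [-2, 4, -4]].
Leading principal minors: 2, -32, -8.
Neither pattern holds ⇒ H is indefinite ⇒ neither convex nor concave.

neither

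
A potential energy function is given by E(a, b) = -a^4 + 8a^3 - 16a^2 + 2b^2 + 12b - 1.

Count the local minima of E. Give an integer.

E separates as a function of a plus a function of b, so ∇E=0 decouples.
∂E/∂a = -4a(a - 4)(a - 2) = 0 at a ∈ {0, 2, 4}; ∂E/∂b = 4(b + 3) = 0 at b ∈ {-3}.
The Hessian is diagonal: diag(E_aa, E_bb). Second derivatives: E_aa(0)=-32, E_aa(2)=16, E_aa(4)=-32; E_bb(-3)=4.
Local minima occur where both diagonal entries positive: (2, -3). Count: 1.

1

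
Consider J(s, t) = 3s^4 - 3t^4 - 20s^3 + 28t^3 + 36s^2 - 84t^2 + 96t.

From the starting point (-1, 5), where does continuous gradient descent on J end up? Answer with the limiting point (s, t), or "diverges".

J is separable, so gradient descent decouples: s follows -∂J/∂s, t follows -∂J/∂t.
∂J/∂s = 12s(s - 3)(s - 2); at s=-1 this is -144, so s increases.
∂J/∂t = -12(t - 4)(t - 2)(t - 1); at t=5 this is -144, so t increases.
The t-coordinate has no critical point in that direction and runs off to infinity.

diverges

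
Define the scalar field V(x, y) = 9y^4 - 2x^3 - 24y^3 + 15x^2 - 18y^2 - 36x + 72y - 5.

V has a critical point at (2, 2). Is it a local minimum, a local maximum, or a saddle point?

The mixed partial ∂²V/∂x∂y is 0, so the Hessian at any point is diag(V_xx, V_yy) = diag(6(-2x + 5), 36(3y^2 - 4y - 1)).
At (2, 2): H = diag(6, 108).
Both eigenvalues are positive, so H is positive definite: a local minimum.

local minimum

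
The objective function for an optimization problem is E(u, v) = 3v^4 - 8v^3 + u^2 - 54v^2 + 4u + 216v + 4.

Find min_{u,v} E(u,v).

-675

E(u,v) separates as P(u) + Q(v) + 4, so its minimum is min P + min Q + 4.
P'(u) = 2u + 4 vanishes at u ∈ {-2}; Q'(v) = 12(v - 3)(v - 2)(v + 3) vanishes at v ∈ {-3, 2, 3}.
Local minima of P (where P''>0): P(-2)=-4. Local minima of Q: Q(-3)=-675, Q(3)=189.
So the global minimum of E is P(-2) + Q(-3) + 4 = -4 − 675 + 4 = -675, attained at (-2, -3).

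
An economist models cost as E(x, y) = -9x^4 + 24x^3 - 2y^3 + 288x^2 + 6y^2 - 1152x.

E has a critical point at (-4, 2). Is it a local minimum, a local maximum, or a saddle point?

The mixed partial ∂²E/∂x∂y is 0, so the Hessian at any point is diag(E_xx, E_yy) = diag(36(-3x^2 + 4x + 16), 12(-y + 1)).
At (-4, 2): H = diag(-1728, -12).
Both eigenvalues are negative, so H is negative definite: a local maximum.

local maximum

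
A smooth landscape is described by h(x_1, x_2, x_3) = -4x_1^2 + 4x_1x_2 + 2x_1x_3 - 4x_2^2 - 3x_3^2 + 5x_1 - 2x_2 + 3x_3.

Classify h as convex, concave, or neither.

concave

h is quadratic, so its Hessian is the constant matrix H = [[-8, 4, 2], [4, -8, 0], [2, 0, -6]].
Leading principal minors: -8, 48, -256.
Signs alternate −, +, − ⇒ H ≺ 0 ⇒ concave.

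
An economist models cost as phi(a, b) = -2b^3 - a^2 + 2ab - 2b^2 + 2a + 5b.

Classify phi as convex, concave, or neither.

The term -2b^3 is cubic, so the Hessian is not constant.
∂²phi/∂b² = -12b - 4, which takes both signs as b varies (negative for sufficiently large b). A diagonal entry of the Hessian changing sign means the Hessian is neither positive- nor negative-semidefinite on all of R^2.

neither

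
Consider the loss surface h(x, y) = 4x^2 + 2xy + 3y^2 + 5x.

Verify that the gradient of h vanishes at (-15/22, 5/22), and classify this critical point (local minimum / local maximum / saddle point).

local minimum

∇h = (8x + 2y + 5, 2x + 6y); substituting (-15/22, 5/22) gives ∇h = (0, 0), so (-15/22, 5/22) is indeed a critical point.
The Hessian of h is constant: H = [[8, 2], [2, 6]].
det(H) = 8·6 − 2² = 44.
det(H) > 0 and tr(H) = 14 > 0, so H is positive definite and the point is a local minimum.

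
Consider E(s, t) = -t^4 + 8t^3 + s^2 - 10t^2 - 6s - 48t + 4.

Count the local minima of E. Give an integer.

E separates as a function of s plus a function of t, so ∇E=0 decouples.
∂E/∂s = 2(s - 3) = 0 at s ∈ {3}; ∂E/∂t = -4(t - 4)(t - 3)(t + 1) = 0 at t ∈ {-1, 3, 4}.
The Hessian is diagonal: diag(E_ss, E_tt). Second derivatives: E_ss(3)=2; E_tt(-1)=-80, E_tt(3)=16, E_tt(4)=-20.
Local minima occur where both diagonal entries positive: (3, 3). Count: 1.

1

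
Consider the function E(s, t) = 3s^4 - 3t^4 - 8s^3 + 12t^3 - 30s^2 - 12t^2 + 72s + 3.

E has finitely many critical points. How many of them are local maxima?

E separates as a function of s plus a function of t, so ∇E=0 decouples.
∂E/∂s = 12(s - 3)(s - 1)(s + 2) = 0 at s ∈ {-2, 1, 3}; ∂E/∂t = -12t(t - 2)(t - 1) = 0 at t ∈ {0, 1, 2}.
The Hessian is diagonal: diag(E_ss, E_tt). Second derivatives: E_ss(-2)=180, E_ss(1)=-72, E_ss(3)=120; E_tt(0)=-24, E_tt(1)=12, E_tt(2)=-24.
Local maxima occur where both diagonal entries negative: (1, 0), (1, 2). Count: 2.

2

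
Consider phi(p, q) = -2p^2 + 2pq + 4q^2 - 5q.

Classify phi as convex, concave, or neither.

neither

phi is quadratic, so its Hessian is the constant matrix H = [[-4, 2], [2, 8]].
det(H) = -36, tr(H) = 4.
det(H) < 0, so H is indefinite: neither convex nor concave.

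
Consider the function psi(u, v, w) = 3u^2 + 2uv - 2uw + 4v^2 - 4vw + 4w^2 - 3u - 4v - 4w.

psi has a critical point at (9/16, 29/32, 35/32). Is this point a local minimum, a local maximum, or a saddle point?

The Hessian is constant: H = [[6, 2, -2], [2, 8, -4], [-2, -4, 8]].
Leading principal minors: Δ₁ = 6, Δ₂ = 44, Δ₃ = 256.
All leading minors are positive, so H is positive definite: a local minimum.

local minimum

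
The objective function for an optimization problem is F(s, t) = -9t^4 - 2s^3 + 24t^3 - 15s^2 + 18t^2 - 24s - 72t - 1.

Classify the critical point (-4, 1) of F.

The mixed partial ∂²F/∂s∂t is 0, so the Hessian at any point is diag(F_ss, F_tt) = diag(-6(2s + 5), 36(-3t^2 + 4t + 1)).
At (-4, 1): H = diag(18, 72).
Both eigenvalues are positive, so H is positive definite: a local minimum.

local minimum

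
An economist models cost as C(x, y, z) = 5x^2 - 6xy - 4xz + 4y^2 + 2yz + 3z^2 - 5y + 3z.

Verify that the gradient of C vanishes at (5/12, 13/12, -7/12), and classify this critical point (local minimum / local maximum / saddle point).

∇C = (10x - 6y - 4z, -6x + 8y + 2z - 5, -4x + 2y + 6z + 3); substituting (5/12, 13/12, -7/12) gives ∇C = (0, 0, 0), so (5/12, 13/12, -7/12) is indeed a critical point.
The Hessian is constant: H = [[10, -6, -4], [-6, 8, 2], [-4, 2, 6]].
Leading principal minors: Δ₁ = 10, Δ₂ = 44, Δ₃ = 192.
All leading minors are positive, so H is positive definite: a local minimum.

local minimum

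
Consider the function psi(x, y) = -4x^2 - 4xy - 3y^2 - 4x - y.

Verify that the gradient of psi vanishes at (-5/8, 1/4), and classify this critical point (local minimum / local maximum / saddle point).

local maximum

∇psi = (-8x - 4y - 4, -4x - 6y - 1); substituting (-5/8, 1/4) gives ∇psi = (0, 0), so (-5/8, 1/4) is indeed a critical point.
The Hessian of psi is constant: H = [[-8, -4], [-4, -6]].
det(H) = (-8)·(-6) − (-4)² = 32.
det(H) > 0 and tr(H) = -14 < 0, so H is negative definite and the point is a local maximum.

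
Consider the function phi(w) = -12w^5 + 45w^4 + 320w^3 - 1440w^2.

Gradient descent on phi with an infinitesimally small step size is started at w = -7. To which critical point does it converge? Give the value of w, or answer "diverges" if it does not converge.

-4

phi'(w) = -60w(w - 4)(w - 3)(w + 4), so phi'(-7) = -138600.
Gradient descent moves in the -phi' direction, i.e. w is increasing.
The nearest critical point in that direction is w = -4, where phi'' = 13440 > 0 (a local minimum). The iterate converges there.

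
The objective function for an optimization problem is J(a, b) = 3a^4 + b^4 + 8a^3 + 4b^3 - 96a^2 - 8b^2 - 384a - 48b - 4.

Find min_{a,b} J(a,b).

J(a,b) separates as P(a) + Q(b) − 4, so its minimum is min P + min Q − 4.
P'(a) = 12(a - 4)(a + 2)(a + 4) vanishes at a ∈ {-4, -2, 4}; Q'(b) = 4(b - 2)(b + 2)(b + 3) vanishes at b ∈ {-3, -2, 2}.
Local minima of P (where P''>0): P(-4)=256, P(4)=-1792. Local minima of Q: Q(-3)=45, Q(2)=-80.
So the global minimum of J is P(4) + Q(2) − 4 = -1792 − 80 − 4 = -1876, attained at (4, 2).

-1876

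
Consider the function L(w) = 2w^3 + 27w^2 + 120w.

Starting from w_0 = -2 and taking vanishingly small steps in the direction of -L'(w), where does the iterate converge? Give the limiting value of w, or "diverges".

L'(w) = 6(w + 4)(w + 5), so L'(-2) = 36.
Gradient descent moves in the -L' direction, i.e. w is decreasing.
The nearest critical point in that direction is w = -4, where L'' = 6 > 0 (a local minimum). The iterate converges there.

-4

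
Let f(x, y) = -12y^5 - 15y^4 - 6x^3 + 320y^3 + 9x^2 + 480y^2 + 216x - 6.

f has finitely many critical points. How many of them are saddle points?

f separates as a function of x plus a function of y, so ∇f=0 decouples.
∂f/∂x = -18(x - 4)(x + 3) = 0 at x ∈ {-3, 4}; ∂f/∂y = -60y(y - 4)(y + 1)(y + 4) = 0 at y ∈ {-4, -1, 0, 4}.
The Hessian is diagonal: diag(f_xx, f_yy). Second derivatives: f_xx(-3)=126, f_xx(4)=-126; f_yy(-4)=5760, f_yy(-1)=-900, f_yy(0)=960, f_yy(4)=-9600.
Saddle points occur where the two diagonal entries have opposite signs: (-3, -1), (-3, 4), (4, -4), (4, 0). Count: 4.

4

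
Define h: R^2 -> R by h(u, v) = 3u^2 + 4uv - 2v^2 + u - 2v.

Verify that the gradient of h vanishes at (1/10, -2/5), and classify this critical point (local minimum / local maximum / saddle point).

saddle point

∇h = (6u + 4v + 1, 4u - 4v - 2); substituting (1/10, -2/5) gives ∇h = (0, 0), so (1/10, -2/5) is indeed a critical point.
The Hessian of h is constant: H = [[6, 4], [4, -4]].
det(H) = 6·(-4) − 4² = -40.
Since det(H) < 0, H is indefinite and the critical point is a saddle point.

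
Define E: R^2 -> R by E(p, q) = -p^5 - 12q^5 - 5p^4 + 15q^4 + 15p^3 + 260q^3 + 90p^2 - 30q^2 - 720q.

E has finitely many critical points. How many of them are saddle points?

8

E separates as a function of p plus a function of q, so ∇E=0 decouples.
∂E/∂p = -5p(p - 3)(p + 3)(p + 4) = 0 at p ∈ {-4, -3, 0, 3}; ∂E/∂q = -60(q - 4)(q - 1)(q + 1)(q + 3) = 0 at q ∈ {-3, -1, 1, 4}.
The Hessian is diagonal: diag(E_pp, E_qq). Second derivatives: E_pp(-4)=140, E_pp(-3)=-90, E_pp(0)=180, E_pp(3)=-630; E_qq(-3)=3360, E_qq(-1)=-1200, E_qq(1)=1440, E_qq(4)=-6300.
Saddle points occur where the two diagonal entries have opposite signs: (-4, -1), (-4, 4), (-3, -3), (-3, 1), (0, -1), (0, 4), (3, -3), (3, 1). Count: 8.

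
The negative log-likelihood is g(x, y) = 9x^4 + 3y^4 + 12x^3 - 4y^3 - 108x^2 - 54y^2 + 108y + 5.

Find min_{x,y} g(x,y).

-1021

g(x,y) separates as P(x) + Q(y) + 5, so its minimum is min P + min Q + 5.
P'(x) = 36x(x - 2)(x + 3) vanishes at x ∈ {-3, 0, 2}; Q'(y) = 12(y - 3)(y - 1)(y + 3) vanishes at y ∈ {-3, 1, 3}.
Local minima of P (where P''>0): P(-3)=-567, P(2)=-192. Local minima of Q: Q(-3)=-459, Q(3)=-27.
So the global minimum of g is P(-3) + Q(-3) + 5 = -567 − 459 + 5 = -1021, attained at (-3, -3).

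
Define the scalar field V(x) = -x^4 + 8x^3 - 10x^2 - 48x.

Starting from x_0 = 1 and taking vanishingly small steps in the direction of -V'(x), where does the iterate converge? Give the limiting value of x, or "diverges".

V'(x) = -4(x - 4)(x - 3)(x + 1), so V'(1) = -48.
Gradient descent moves in the -V' direction, i.e. x is increasing.
The nearest critical point in that direction is x = 3, where V'' = 16 > 0 (a local minimum). The iterate converges there.

3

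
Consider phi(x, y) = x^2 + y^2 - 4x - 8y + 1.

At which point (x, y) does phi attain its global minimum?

(2, 4)

phi(x,y) separates as P(x) + Q(y) + 1, so its minimum is min P + min Q + 1.
P'(x) = 2x - 4 vanishes at x ∈ {2}; Q'(y) = 2y - 8 vanishes at y ∈ {4}.
Local minima of P (where P''>0): P(2)=-4. Local minima of Q: Q(4)=-16.
So the global minimum of phi is P(2) + Q(4) + 1 = -4 − 16 + 1 = -19, attained at (2, 4).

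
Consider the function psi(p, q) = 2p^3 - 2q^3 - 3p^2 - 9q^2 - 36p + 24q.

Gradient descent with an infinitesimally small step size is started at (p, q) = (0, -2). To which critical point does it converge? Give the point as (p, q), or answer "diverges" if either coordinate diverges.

(3, -4)

psi is separable, so gradient descent decouples: p follows -∂psi/∂p, q follows -∂psi/∂q.
∂psi/∂p = 6(p - 3)(p + 2); at p=0 this is -36, so p increases.
∂psi/∂q = -6(q - 1)(q + 4); at q=-2 this is 36, so q decreases.
p converges to its nearest critical value 3 (a local min of the p-part); q converges to -4. The iterate converges to (3, -4).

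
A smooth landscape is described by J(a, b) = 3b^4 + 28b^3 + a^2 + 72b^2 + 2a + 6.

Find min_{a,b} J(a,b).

5

J(a,b) separates as P(a) + Q(b) + 6, so its minimum is min P + min Q + 6.
P'(a) = 2a + 2 vanishes at a ∈ {-1}; Q'(b) = 12b(b + 3)(b + 4) vanishes at b ∈ {-4, -3, 0}.
Local minima of P (where P''>0): P(-1)=-1. Local minima of Q: Q(-4)=128, Q(0)=0.
So the global minimum of J is P(-1) + Q(0) + 6 = -1 + 0 + 6 = 5, attained at (-1, 0).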